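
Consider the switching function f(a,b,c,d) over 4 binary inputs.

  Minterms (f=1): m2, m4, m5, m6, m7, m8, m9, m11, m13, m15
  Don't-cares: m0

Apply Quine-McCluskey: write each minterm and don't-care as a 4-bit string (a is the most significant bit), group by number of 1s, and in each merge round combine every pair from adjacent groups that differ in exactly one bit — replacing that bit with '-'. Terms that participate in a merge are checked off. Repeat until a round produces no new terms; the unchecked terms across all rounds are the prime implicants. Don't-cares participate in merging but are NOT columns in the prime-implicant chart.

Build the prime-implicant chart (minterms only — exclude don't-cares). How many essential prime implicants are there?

[col 0] 0000*, 0010*, 0100*, 0101*, 0110*, 0111*, 1000*, 1001*, 1011*, 1101*, 1111*
[col 1] -000, -101*, -111*, 0-00*, 0-10*, 00-0*, 01-0*, 01-1*, 010-*, 011-*, 1-01*, 1-11*, 10-1*, 100-, 11-1*
[col 2] -1-1, 0--0, 01--, 1--1
Prime implicants: -000, -1-1, 0--0, 01--, 1--1, 100-
PI chart (minterm → PIs covering it):
  2 | 0--0  (sole → essential)
  4 | 0--0,01--
  5 | -1-1,01--
  6 | 0--0,01--
  7 | -1-1,01--
  8 | -000,100-
  9 | 1--1,100-
  11 | 1--1  (sole → essential)
  13 | -1-1,1--1
  15 | -1-1,1--1
Essential prime implicants: 0--0, 1--1

2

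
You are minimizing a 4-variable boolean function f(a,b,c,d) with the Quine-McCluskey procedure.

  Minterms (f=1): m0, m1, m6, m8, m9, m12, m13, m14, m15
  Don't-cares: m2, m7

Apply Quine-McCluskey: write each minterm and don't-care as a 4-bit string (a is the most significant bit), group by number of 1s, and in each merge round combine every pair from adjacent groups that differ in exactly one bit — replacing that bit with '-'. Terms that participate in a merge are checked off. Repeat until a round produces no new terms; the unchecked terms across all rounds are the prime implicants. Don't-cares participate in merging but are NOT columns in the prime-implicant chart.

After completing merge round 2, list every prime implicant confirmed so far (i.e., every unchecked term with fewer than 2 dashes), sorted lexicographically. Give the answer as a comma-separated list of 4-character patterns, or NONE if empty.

[col 0] 0000*, 0001*, 0010*, 0110*, 0111*, 1000*, 1001*, 1100*, 1101*, 1110*, 1111*
[col 1] -000*, -001*, -110*, -111*, 0-10, 00-0, 000-*, 011-*, 1-00*, 1-01*, 100-*, 11-0*, 11-1*, 110-*, 111-*
[col 2] -00-, -11-, 1-0-, 11--
Prime implicants: -00-, -11-, 0-10, 00-0, 1-0-, 11--

0-10, 00-0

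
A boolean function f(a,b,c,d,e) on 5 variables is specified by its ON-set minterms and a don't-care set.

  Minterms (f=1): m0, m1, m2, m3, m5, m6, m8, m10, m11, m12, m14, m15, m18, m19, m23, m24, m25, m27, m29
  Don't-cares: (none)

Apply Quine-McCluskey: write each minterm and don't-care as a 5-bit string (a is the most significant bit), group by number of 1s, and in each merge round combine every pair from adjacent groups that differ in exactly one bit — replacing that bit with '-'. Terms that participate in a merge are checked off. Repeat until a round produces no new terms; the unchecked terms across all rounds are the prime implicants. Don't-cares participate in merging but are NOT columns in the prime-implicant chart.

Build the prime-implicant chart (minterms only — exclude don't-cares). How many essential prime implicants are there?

7

[col 0] 00000*, 00001*, 00010*, 00011*, 00101*, 00110*, 01000*, 01010*, 01011*, 01100*, 01110*, 01111*, 10010*, 10011*, 10111*, 11000*, 11001*, 11011*, 11101*
[col 1] -0010*, -0011*, -1000, -1011*, 0-000*, 0-010*, 0-011*, 0-110*, 00-01, 00-10*, 000-0*, 000-1*, 0000-*, 0001-*, 01-00*, 01-10*, 01-11*, 010-0*, 0101-*, 011-0*, 0111-*, 1-011*, 10-11, 1001-*, 11-01, 110-1, 1100-
[col 2] --011, -001-, 0--10, 0-0-0, 0-01-, 000--, 01--0, 01-1-
Prime implicants: --011, -001-, -1000, 0--10, 0-0-0, 0-01-, 00-01, 000--, 01--0, 01-1-, 10-11, 11-01, 110-1, 1100-
PI chart (minterm → PIs covering it):
  0 | 0-0-0,000--
  1 | 00-01,000--
  2 | -001-,0--10,0-0-0,0-01-,000--
  3 | --011,-001-,0-01-,000--
  5 | 00-01  (sole → essential)
  6 | 0--10  (sole → essential)
  8 | -1000,0-0-0,01--0
  10 | 0--10,0-0-0,0-01-,01--0,01-1-
  11 | --011,0-01-,01-1-
  12 | 01--0  (sole → essential)
  14 | 0--10,01--0,01-1-
  15 | 01-1-  (sole → essential)
  18 | -001-  (sole → essential)
  19 | --011,-001-,10-11
  23 | 10-11  (sole → essential)
  24 | -1000,1100-
  25 | 11-01,110-1,1100-
  27 | --011,110-1
  29 | 11-01  (sole → essential)
Essential prime implicants: -001-, 0--10, 00-01, 01--0, 01-1-, 10-11, 11-01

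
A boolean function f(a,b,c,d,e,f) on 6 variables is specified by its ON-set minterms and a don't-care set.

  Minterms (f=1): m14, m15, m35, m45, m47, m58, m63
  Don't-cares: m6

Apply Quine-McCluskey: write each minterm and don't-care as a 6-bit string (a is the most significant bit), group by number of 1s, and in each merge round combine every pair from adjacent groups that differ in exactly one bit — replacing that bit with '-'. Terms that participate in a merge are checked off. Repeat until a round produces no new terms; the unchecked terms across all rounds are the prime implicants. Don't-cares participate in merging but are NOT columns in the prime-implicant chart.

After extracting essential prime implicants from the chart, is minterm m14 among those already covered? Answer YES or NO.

size-2^0 implicants → 000110(✓)  001110(✓)  001111(✓)  100011  101101(✓)  101111(✓)  111010  111111(✓)
size-2^1 implicants → -01111  00-110  00111-  1-1111  1011-1
Unchecked terms (primes): -01111, 00-110, 00111-, 1-1111, 100011, 1011-1, 111010
Minterm coverage:
  m14 ⊆ 00-110,00111-
  m15 ⊆ -01111,00111-
  m35 ⊆ 100011 [E]
  m45 ⊆ 1011-1 [E]
  m47 ⊆ -01111,1-1111,1011-1
  m58 ⊆ 111010 [E]
  m63 ⊆ 1-1111 [E]
E = {1-1111, 100011, 1011-1, 111010}

NO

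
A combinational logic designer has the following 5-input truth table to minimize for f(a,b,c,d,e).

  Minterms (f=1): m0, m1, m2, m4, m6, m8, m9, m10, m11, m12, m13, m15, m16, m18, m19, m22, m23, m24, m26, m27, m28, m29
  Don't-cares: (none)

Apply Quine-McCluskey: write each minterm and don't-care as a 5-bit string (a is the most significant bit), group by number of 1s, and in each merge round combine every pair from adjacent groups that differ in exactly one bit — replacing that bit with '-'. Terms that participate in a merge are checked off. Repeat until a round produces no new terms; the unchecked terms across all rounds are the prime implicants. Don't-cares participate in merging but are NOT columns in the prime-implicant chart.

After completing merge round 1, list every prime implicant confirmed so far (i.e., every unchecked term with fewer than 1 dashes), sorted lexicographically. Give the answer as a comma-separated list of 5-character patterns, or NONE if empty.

NONE

[col 0] 00000*, 00001*, 00010*, 00100*, 00110*, 01000*, 01001*, 01010*, 01011*, 01100*, 01101*, 01111*, 10000*, 10010*, 10011*, 10110*, 10111*, 11000*, 11010*, 11011*, 11100*, 11101*
[col 1] -0000*, -0010*, -0110*, -1000*, -1010*, -1011*, -1100*, -1101*, 0-000*, 0-001*, 0-010*, 0-100*, 00-00*, 00-10*, 000-0*, 0000-*, 001-0*, 01-00*, 01-01*, 01-11*, 010-0*, 010-1*, 0100-*, 0101-*, 011-1*, 0110-*, 1-000*, 1-010*, 1-011*, 10-10*, 10-11*, 100-0*, 1001-*, 1011-*, 11-00*, 110-0*, 1101-*, 1110-*
[col 2] --000*, --010*, -0-10, -00-0*, -1-00, -10-0*, -101-, -110-, 0--00, 0-0-0*, 0-00-, 00--0, 01--1, 01-0-, 010--, 1-0-0*, 1-01-, 10-1-
[col 3] --0-0
Prime implicants: --0-0, -0-10, -1-00, -101-, -110-, 0--00, 0-00-, 00--0, 01--1, 01-0-, 010--, 1-01-, 10-1-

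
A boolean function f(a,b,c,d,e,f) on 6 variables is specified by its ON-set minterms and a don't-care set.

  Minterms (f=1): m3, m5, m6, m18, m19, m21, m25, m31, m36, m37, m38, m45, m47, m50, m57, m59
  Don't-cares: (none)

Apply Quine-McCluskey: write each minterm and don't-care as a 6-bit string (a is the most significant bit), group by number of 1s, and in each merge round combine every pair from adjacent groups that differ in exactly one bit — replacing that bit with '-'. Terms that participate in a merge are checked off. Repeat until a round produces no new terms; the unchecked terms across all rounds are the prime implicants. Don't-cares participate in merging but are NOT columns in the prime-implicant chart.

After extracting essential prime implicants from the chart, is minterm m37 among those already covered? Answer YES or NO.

NO

size-2^0 implicants → 000011(✓)  000101(✓)  000110(✓)  010010(✓)  010011(✓)  010101(✓)  011001(✓)  011111  100100(✓)  100101(✓)  100110(✓)  101101(✓)  101111(✓)  110010(✓)  111001(✓)  111011(✓)
size-2^1 implicants → -00101  -00110  -10010  -11001  0-0011  0-0101  01001-  10-101  1001-0  10010-  1011-1  1110-1
Unchecked terms (primes): -00101, -00110, -10010, -11001, 0-0011, 0-0101, 01001-, 011111, 10-101, 1001-0, 10010-, 1011-1, 1110-1
Minterm coverage:
  m3 ⊆ 0-0011 [E]
  m5 ⊆ -00101,0-0101
  m6 ⊆ -00110 [E]
  m18 ⊆ -10010,01001-
  m19 ⊆ 0-0011,01001-
  m21 ⊆ 0-0101 [E]
  m25 ⊆ -11001 [E]
  m31 ⊆ 011111 [E]
  m36 ⊆ 1001-0,10010-
  m37 ⊆ -00101,10-101,10010-
  m38 ⊆ -00110,1001-0
  m45 ⊆ 10-101,1011-1
  m47 ⊆ 1011-1 [E]
  m50 ⊆ -10010 [E]
  m57 ⊆ -11001,1110-1
  m59 ⊆ 1110-1 [E]
E = {-00110, -10010, -11001, 0-0011, 0-0101, 011111, 1011-1, 1110-1}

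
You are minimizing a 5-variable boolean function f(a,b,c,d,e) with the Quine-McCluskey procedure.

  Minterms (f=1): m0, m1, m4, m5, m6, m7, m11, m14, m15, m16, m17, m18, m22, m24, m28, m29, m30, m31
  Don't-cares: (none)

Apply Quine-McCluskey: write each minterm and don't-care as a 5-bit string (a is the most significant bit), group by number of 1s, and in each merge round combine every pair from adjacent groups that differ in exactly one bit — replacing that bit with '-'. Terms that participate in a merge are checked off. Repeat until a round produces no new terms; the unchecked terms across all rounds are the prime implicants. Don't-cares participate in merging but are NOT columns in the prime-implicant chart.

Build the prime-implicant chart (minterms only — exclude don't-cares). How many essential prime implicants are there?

3

Round 0: 00000✓ 00001✓ 00100✓ 00101✓ 00110✓ 00111✓ 01011✓ 01110✓ 01111✓ 10000✓ 10001✓ 10010✓ 10110✓ 11000✓ 11100✓ 11101✓ 11110✓ 11111✓
Round 1: -0000✓ -0001✓ -0110✓ -1110✓ -1111✓ 0-110✓ 0-111✓ 00-00✓ 00-01✓ 0000-✓ 001-0✓ 001-1✓ 0010-✓ 0011-✓ 01-11 0111-✓ 1-000 1-110✓ 10-10 100-0 1000-✓ 11-00 111-0✓ 111-1✓ 1110-✓ 1111-✓
Round 2: --110 -000- -111- 0-11- 00-0- 001-- 111--
PIs = {--110, -000-, -111-, 0-11-, 00-0-, 001--, 01-11, 1-000, 10-10, 100-0, 11-00, 111--}
Coverage chart:
  m0: -000-,00-0-
  m1: -000-,00-0-
  m4: 00-0-,001--
  m5: 00-0-,001--
  m6: --110,0-11-,001--
  m7: 0-11-,001--
  m11: 01-11 ←essential
  m14: --110,-111-,0-11-
  m15: -111-,0-11-,01-11
  m16: -000-,1-000,100-0
  m17: -000- ←essential
  m18: 10-10,100-0
  m22: --110,10-10
  m24: 1-000,11-00
  m28: 11-00,111--
  m29: 111-- ←essential
  m30: --110,-111-,111--
  m31: -111-,111--
Essential: -000-, 01-11, 111--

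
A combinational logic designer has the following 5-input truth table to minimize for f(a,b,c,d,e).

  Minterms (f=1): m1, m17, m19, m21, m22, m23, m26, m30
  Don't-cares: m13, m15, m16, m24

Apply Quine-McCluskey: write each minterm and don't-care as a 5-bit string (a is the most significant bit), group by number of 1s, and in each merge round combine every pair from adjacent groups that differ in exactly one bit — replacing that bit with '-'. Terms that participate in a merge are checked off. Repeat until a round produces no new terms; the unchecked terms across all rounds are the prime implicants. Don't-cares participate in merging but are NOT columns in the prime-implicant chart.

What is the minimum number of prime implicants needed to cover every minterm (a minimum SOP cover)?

4

[col 0] 00001*, 01101*, 01111*, 10000*, 10001*, 10011*, 10101*, 10110*, 10111*, 11000*, 11010*, 11110*
[col 1] -0001, 011-1, 1-000, 1-110, 10-01*, 10-11*, 100-1*, 1000-, 101-1*, 1011-, 11-10, 110-0
[col 2] 10--1
Prime implicants: -0001, 011-1, 1-000, 1-110, 10--1, 1000-, 1011-, 11-10, 110-0
PI chart (minterm → PIs covering it):
  1 | -0001  (sole → essential)
  17 | -0001,10--1,1000-
  19 | 10--1  (sole → essential)
  21 | 10--1  (sole → essential)
  22 | 1-110,1011-
  23 | 10--1,1011-
  26 | 11-10,110-0
  30 | 1-110,11-10
Essential prime implicants: -0001, 10--1
Petrick residual → 1-110, 11-10
Minimum SOP uses 4 PIs: b'c'd'e + acde' + ab'e + abde'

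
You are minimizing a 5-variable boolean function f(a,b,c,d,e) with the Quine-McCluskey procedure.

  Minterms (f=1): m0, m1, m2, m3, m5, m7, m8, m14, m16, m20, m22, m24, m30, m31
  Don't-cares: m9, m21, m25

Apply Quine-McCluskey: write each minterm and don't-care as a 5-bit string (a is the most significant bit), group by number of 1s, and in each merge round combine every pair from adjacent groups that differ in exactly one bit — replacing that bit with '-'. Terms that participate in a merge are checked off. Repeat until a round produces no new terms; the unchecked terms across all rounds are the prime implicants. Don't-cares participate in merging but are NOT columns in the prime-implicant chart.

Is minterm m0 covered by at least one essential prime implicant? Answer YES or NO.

size-2^0 implicants → 00000(✓)  00001(✓)  00010(✓)  00011(✓)  00101(✓)  00111(✓)  01000(✓)  01001(✓)  01110(✓)  10000(✓)  10100(✓)  10101(✓)  10110(✓)  11000(✓)  11001(✓)  11110(✓)  11111(✓)
size-2^1 implicants → -0000(✓)  -0101  -1000(✓)  -1001(✓)  -1110  0-000(✓)  0-001(✓)  00-01(✓)  00-11(✓)  000-0(✓)  000-1(✓)  0000-(✓)  0001-(✓)  001-1(✓)  0100-(✓)  1-000(✓)  1-110  10-00  101-0  1010-  1100-(✓)  1111-
size-2^2 implicants → --000  -100-  0-00-  00--1  000--
Unchecked terms (primes): --000, -0101, -100-, -1110, 0-00-, 00--1, 000--, 1-110, 10-00, 101-0, 1010-, 1111-
Minterm coverage:
  m0 ⊆ --000,0-00-,000--
  m1 ⊆ 0-00-,00--1,000--
  m2 ⊆ 000-- [E]
  m3 ⊆ 00--1,000--
  m5 ⊆ -0101,00--1
  m7 ⊆ 00--1 [E]
  m8 ⊆ --000,-100-,0-00-
  m14 ⊆ -1110 [E]
  m16 ⊆ --000,10-00
  m20 ⊆ 10-00,101-0,1010-
  m22 ⊆ 1-110,101-0
  m24 ⊆ --000,-100-
  m30 ⊆ -1110,1-110,1111-
  m31 ⊆ 1111- [E]
E = {-1110, 00--1, 000--, 1111-}

YES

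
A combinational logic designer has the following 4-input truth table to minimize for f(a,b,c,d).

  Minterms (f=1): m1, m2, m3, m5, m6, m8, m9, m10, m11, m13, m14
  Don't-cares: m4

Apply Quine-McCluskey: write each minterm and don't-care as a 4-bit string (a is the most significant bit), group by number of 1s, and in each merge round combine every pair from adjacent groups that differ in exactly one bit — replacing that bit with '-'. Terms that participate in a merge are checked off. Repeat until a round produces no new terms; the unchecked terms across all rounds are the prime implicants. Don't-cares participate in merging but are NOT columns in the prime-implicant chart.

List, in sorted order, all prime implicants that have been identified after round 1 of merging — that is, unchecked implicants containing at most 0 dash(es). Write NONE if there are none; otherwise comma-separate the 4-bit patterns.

Round 0: 0001✓ 0010✓ 0011✓ 0100✓ 0101✓ 0110✓ 1000✓ 1001✓ 1010✓ 1011✓ 1101✓ 1110✓
Round 1: -001✓ -010✓ -011✓ -101✓ -110✓ 0-01✓ 0-10✓ 00-1✓ 001-✓ 01-0 010- 1-01✓ 1-10✓ 10-0✓ 10-1✓ 100-✓ 101-✓
Round 2: --01 --10 -0-1 -01- 10--
PIs = {--01, --10, -0-1, -01-, 01-0, 010-, 10--}

NONE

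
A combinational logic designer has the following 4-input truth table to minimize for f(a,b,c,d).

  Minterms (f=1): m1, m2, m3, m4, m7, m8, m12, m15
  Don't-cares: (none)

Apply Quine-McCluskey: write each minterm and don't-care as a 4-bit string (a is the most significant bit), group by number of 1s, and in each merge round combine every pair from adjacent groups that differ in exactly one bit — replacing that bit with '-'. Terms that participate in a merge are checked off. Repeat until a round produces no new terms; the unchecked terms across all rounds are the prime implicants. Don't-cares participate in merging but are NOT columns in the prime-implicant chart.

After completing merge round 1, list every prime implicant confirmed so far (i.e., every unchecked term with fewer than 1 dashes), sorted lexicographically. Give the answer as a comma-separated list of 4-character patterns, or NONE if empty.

NONE

[col 0] 0001*, 0010*, 0011*, 0100*, 0111*, 1000*, 1100*, 1111*
[col 1] -100, -111, 0-11, 00-1, 001-, 1-00
Prime implicants: -100, -111, 0-11, 00-1, 001-, 1-00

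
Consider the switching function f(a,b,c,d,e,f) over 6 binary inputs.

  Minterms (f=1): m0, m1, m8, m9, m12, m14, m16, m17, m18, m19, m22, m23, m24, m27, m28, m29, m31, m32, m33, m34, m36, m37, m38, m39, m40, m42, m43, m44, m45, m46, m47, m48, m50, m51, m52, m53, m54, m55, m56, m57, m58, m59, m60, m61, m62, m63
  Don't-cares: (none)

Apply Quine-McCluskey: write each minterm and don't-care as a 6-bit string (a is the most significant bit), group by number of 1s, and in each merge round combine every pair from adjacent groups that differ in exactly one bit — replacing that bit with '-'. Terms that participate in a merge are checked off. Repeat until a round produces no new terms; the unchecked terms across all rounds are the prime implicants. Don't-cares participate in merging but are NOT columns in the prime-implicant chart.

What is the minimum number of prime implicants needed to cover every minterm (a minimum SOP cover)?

12

[col 0] 000000*, 000001*, 001000*, 001001*, 001100*, 001110*, 010000*, 010001*, 010010*, 010011*, 010110*, 010111*, 011000*, 011011*, 011100*, 011101*, 011111*, 100000*, 100001*, 100010*, 100100*, 100101*, 100110*, 100111*, 101000*, 101010*, 101011*, 101100*, 101101*, 101110*, 101111*, 110000*, 110010*, 110011*, 110100*, 110101*, 110110*, 110111*, 111000*, 111001*, 111010*, 111011*, 111100*, 111101*, 111110*, 111111*
[col 1] -00000*, -00001*, -01000*, -01100*, -01110*, -10000*, -10010*, -10011*, -10110*, -10111*, -11000*, -11011*, -11100*, -11101*, -11111*, 0-0000*, 0-0001*, 0-1000*, 0-1100*, 00-000*, 00-001*, 00000-*, 001-00*, 00100-*, 0011-0*, 01-000*, 01-011*, 01-111*, 010-10*, 010-11*, 0100-0*, 0100-1*, 01000-*, 01001-*, 01011-*, 011-00*, 011-11*, 0111-1*, 01110-*, 1-0000*, 1-0010*, 1-0100*, 1-0101*, 1-0110*, 1-0111*, 1-1000*, 1-1010*, 1-1011*, 1-1100*, 1-1101*, 1-1110*, 1-1111*, 10-000*, 10-010*, 10-100*, 10-101*, 10-110*, 10-111*, 100-00*, 100-01*, 100-10*, 1000-0*, 10000-*, 1001-0*, 1001-1*, 10010-*, 10011-*, 101-00*, 101-10*, 101-11*, 1010-0*, 10101-*, 1011-0*, 1011-1*, 10110-*, 10111-*, 11-000*, 11-010*, 11-011*, 11-100*, 11-101*, 11-110*, 11-111*, 110-00*, 110-10*, 110-11*, 1100-0*, 11001-*, 1101-0*, 1101-1*, 11010-*, 11011-*, 111-00*, 111-01*, 111-10*, 111-11*, 1110-0*, 1110-1*, 11100-*, 11101-*, 1111-0*, 1111-1*, 11110-*, 11111-*
[col 2] --0000*, --1000*, --1100*, -0-000*, -0000-, -01-00*, -011-0, -1-000*, -1-011*, -1-111*, -10-10*, -10-11*, -100-0, -1001-*, -1011-*, -11-00*, -11-11*, -111-1, -1110-, 0--000*, 0-000-, 0-1-00*, 00-00-, 01--11*, 010-1-*, 0100--, 1--000*, 1--010*, 1--100*, 1--101*, 1--110*, 1--111*, 1-0-00*, 1-0-10*, 1-00-0*, 1-01-0*, 1-01-1*, 1-010-*, 1-011-*, 1-1-00*, 1-1-10*, 1-1-11*, 1-10-0*, 1-101-*, 1-11-0*, 1-11-1*, 1-110-*, 1-111-*, 10--00*, 10--10*, 10-0-0*, 10-1-0*, 10-1-1*, 10-10-*, 10-11-*, 100--0*, 100-0-, 1001--*, 101--0*, 101-1-*, 1011--*, 11--00*, 11--10*, 11--11*, 11-0-0*, 11-01-*, 11-1-0*, 11-1-1*, 11-10-*, 11-11-*, 110--0*, 110-1-*, 1101--*, 111--0*, 111--1*, 111-0-*, 111-1-*, 1110--*, 1111--*
[col 3] ---000, --1-00, -1--11, -10-1-, 1---00*, 1---10*, 1--0-0*, 1--1-0*, 1--1-1*, 1--10-*, 1--11-*, 1-0--0*, 1-01--*, 1-1--0*, 1-1-1-, 1-11--*, 10---0*, 10-1--*, 11---0*, 11--1-, 11-1--*, 111---
[col 4] 1----0, 1--1--
Prime implicants: ---000, --1-00, -0000-, -011-0, -1--11, -10-1-, -100-0, -111-1, -1110-, 0-000-, 00-00-, 0100--, 1----0, 1--1--, 1-1-1-, 100-0-, 11--1-, 111---
PI chart (minterm → PIs covering it):
  0 | ---000,-0000-,0-000-,00-00-
  1 | -0000-,0-000-,00-00-
  8 | ---000,--1-00,00-00-
  9 | 00-00-  (sole → essential)
  12 | --1-00,-011-0
  14 | -011-0  (sole → essential)
  16 | ---000,-100-0,0-000-,0100--
  17 | 0-000-,0100--
  18 | -10-1-,-100-0,0100--
  19 | -1--11,-10-1-,0100--
  22 | -10-1-  (sole → essential)
  23 | -1--11,-10-1-
  24 | ---000,--1-00
  27 | -1--11  (sole → essential)
  28 | --1-00,-1110-
  29 | -111-1,-1110-
  31 | -1--11,-111-1
  32 | ---000,-0000-,1----0,100-0-
  33 | -0000-,100-0-
  34 | 1----0  (sole → essential)
  36 | 1----0,1--1--,100-0-
  37 | 1--1--,100-0-
  38 | 1----0,1--1--
  39 | 1--1--  (sole → essential)
  40 | ---000,--1-00,1----0
  42 | 1----0,1-1-1-
  43 | 1-1-1-  (sole → essential)
  44 | --1-00,-011-0,1----0,1--1--
  45 | 1--1--  (sole → essential)
  46 | -011-0,1----0,1--1--,1-1-1-
  47 | 1--1--,1-1-1-
  48 | ---000,-100-0,1----0
  50 | -10-1-,-100-0,1----0,11--1-
  51 | -1--11,-10-1-,11--1-
  52 | 1----0,1--1--
  53 | 1--1--  (sole → essential)
  54 | -10-1-,1----0,1--1--,11--1-
  55 | -1--11,-10-1-,1--1--,11--1-
  56 | ---000,--1-00,1----0,111---
  57 | 111---  (sole → essential)
  58 | 1----0,1-1-1-,11--1-,111---
  59 | -1--11,1-1-1-,11--1-,111---
  60 | --1-00,-1110-,1----0,1--1--,111---
  61 | -111-1,-1110-,1--1--,111---
  62 | 1----0,1--1--,1-1-1-,11--1-,111---
  63 | -1--11,-111-1,1--1--,1-1-1-,11--1-,111---
Essential prime implicants: -011-0, -1--11, -10-1-, 00-00-, 1----0, 1--1--, 1-1-1-, 111---
Petrick residual → ---000, -0000-, -1110-, 0-000-
Minimum SOP uses 12 PIs: d'e'f' + b'c'd'e' + b'cdf' + bef + bc'e + bcde' + a'c'd'e' + a'b'd'e' + af' + ad + ace + abc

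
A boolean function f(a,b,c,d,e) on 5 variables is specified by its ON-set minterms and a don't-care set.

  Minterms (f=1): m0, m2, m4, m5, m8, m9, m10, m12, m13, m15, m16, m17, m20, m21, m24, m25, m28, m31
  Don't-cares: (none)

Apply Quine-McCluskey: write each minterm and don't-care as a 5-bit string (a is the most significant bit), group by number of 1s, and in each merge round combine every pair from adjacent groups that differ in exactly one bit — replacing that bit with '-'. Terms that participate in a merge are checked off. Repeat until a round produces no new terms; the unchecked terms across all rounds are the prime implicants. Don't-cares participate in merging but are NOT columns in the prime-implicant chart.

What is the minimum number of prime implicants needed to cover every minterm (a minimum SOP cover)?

[col 0] 00000*, 00010*, 00100*, 00101*, 01000*, 01001*, 01010*, 01100*, 01101*, 01111*, 10000*, 10001*, 10100*, 10101*, 11000*, 11001*, 11100*, 11111*
[col 1] -0000*, -0100*, -0101*, -1000*, -1001*, -1100*, -1111, 0-000*, 0-010*, 0-100*, 0-101*, 00-00*, 000-0*, 0010-*, 01-00*, 01-01*, 010-0*, 0100-*, 011-1, 0110-*, 1-000*, 1-001*, 1-100*, 10-00*, 10-01*, 1000-*, 1010-*, 11-00*, 1100-*
[col 2] --000*, --100*, -0-00*, -010-, -1-00*, -100-, 0--00*, 0-0-0, 0-10-, 01-0-, 1--00*, 1-00-, 10-0-
[col 3] ---00
Prime implicants: ---00, -010-, -100-, -1111, 0-0-0, 0-10-, 01-0-, 011-1, 1-00-, 10-0-
PI chart (minterm → PIs covering it):
  0 | ---00,0-0-0
  2 | 0-0-0  (sole → essential)
  4 | ---00,-010-,0-10-
  5 | -010-,0-10-
  8 | ---00,-100-,0-0-0,01-0-
  9 | -100-,01-0-
  10 | 0-0-0  (sole → essential)
  12 | ---00,0-10-,01-0-
  13 | 0-10-,01-0-,011-1
  15 | -1111,011-1
  16 | ---00,1-00-,10-0-
  17 | 1-00-,10-0-
  20 | ---00,-010-,10-0-
  21 | -010-,10-0-
  24 | ---00,-100-,1-00-
  25 | -100-,1-00-
  28 | ---00  (sole → essential)
  31 | -1111  (sole → essential)
Essential prime implicants: ---00, -1111, 0-0-0
Petrick residual → -010-, 01-0-, 1-00-
Minimum SOP uses 6 PIs: d'e' + b'cd' + bcde + a'c'e' + a'bd' + ac'd'

6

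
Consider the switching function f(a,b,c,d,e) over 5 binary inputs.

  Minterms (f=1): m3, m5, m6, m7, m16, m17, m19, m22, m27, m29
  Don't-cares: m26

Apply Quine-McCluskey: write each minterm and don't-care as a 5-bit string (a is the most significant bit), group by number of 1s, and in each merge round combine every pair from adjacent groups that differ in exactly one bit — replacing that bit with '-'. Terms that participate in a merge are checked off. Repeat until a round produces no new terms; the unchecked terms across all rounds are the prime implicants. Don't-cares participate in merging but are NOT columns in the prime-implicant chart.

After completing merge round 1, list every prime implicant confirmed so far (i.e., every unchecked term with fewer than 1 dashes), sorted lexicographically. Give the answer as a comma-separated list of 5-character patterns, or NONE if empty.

size-2^0 implicants → 00011(✓)  00101(✓)  00110(✓)  00111(✓)  10000(✓)  10001(✓)  10011(✓)  10110(✓)  11010(✓)  11011(✓)  11101
size-2^1 implicants → -0011  -0110  00-11  001-1  0011-  1-011  100-1  1000-  1101-
Unchecked terms (primes): -0011, -0110, 00-11, 001-1, 0011-, 1-011, 100-1, 1000-, 1101-, 11101

11101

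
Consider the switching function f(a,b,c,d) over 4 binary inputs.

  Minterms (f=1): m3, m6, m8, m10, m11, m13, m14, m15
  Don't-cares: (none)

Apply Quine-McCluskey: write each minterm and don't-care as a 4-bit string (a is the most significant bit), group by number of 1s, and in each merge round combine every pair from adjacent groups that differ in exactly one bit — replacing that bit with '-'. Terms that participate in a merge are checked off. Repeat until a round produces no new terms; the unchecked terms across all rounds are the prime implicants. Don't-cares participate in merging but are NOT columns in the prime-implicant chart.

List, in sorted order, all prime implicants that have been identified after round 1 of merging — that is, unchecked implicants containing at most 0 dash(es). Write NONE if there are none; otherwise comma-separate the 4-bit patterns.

NONE

[col 0] 0011*, 0110*, 1000*, 1010*, 1011*, 1101*, 1110*, 1111*
[col 1] -011, -110, 1-10*, 1-11*, 10-0, 101-*, 11-1, 111-*
[col 2] 1-1-
Prime implicants: -011, -110, 1-1-, 10-0, 11-1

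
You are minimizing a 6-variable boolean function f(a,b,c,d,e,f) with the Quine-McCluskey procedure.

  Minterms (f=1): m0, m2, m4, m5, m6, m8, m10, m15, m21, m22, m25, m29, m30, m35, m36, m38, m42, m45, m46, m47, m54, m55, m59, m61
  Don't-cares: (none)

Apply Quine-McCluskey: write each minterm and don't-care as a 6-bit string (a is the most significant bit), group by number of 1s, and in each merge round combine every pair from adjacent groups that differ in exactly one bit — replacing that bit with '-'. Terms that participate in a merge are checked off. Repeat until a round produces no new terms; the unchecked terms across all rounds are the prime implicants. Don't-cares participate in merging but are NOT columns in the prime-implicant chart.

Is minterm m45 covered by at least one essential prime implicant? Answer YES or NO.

NO

Round 0: 000000✓ 000010✓ 000100✓ 000101✓ 000110✓ 001000✓ 001010✓ 001111✓ 010101✓ 010110✓ 011001✓ 011101✓ 011110✓ 100011 100100✓ 100110✓ 101010✓ 101101✓ 101110✓ 101111✓ 110110✓ 110111✓ 111011 111101✓
Round 1: -00100✓ -00110✓ -01010 -01111 -10110✓ -11101 0-0101 0-0110✓ 00-000✓ 00-010✓ 000-00✓ 000-10✓ 0000-0✓ 0001-0✓ 00010- 0010-0✓ 01-101 01-110 011-01 1-0110✓ 1-1101 10-110 1001-0✓ 101-10 1011-1 10111- 11011-
Round 2: --0110 -001-0 00-0-0 000--0
PIs = {--0110, -001-0, -01010, -01111, -11101, 0-0101, 00-0-0, 000--0, 00010-, 01-101, 01-110, 011-01, 1-1101, 10-110, 100011, 101-10, 1011-1, 10111-, 11011-, 111011}
Coverage chart:
  m0: 00-0-0,000--0
  m2: 00-0-0,000--0
  m4: -001-0,000--0,00010-
  m5: 0-0101,00010-
  m6: --0110,-001-0,000--0
  m8: 00-0-0 ←essential
  m10: -01010,00-0-0
  m15: -01111 ←essential
  m21: 0-0101,01-101
  m22: --0110,01-110
  m25: 011-01 ←essential
  m29: -11101,01-101,011-01
  m30: 01-110 ←essential
  m35: 100011 ←essential
  m36: -001-0 ←essential
  m38: --0110,-001-0,10-110
  m42: -01010,101-10
  m45: 1-1101,1011-1
  m46: 10-110,101-10,10111-
  m47: -01111,1011-1,10111-
  m54: --0110,11011-
  m55: 11011- ←essential
  m59: 111011 ←essential
  m61: -11101,1-1101
Essential: -001-0, -01111, 00-0-0, 01-110, 011-01, 100011, 11011-, 111011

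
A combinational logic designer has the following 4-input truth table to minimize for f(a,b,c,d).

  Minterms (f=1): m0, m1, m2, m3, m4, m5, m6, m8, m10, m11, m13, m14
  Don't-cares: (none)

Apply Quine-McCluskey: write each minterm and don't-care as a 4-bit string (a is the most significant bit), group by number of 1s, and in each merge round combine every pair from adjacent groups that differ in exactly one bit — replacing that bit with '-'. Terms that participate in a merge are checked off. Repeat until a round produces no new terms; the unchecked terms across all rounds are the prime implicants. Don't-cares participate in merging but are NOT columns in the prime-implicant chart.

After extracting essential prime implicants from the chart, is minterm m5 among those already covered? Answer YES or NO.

Round 0: 0000✓ 0001✓ 0010✓ 0011✓ 0100✓ 0101✓ 0110✓ 1000✓ 1010✓ 1011✓ 1101✓ 1110✓
Round 1: -000✓ -010✓ -011✓ -101 -110✓ 0-00✓ 0-01✓ 0-10✓ 00-0✓ 00-1✓ 000-✓ 001-✓ 01-0✓ 010-✓ 1-10✓ 10-0✓ 101-✓
Round 2: --10 -0-0 -01- 0--0 0-0- 00--
PIs = {--10, -0-0, -01-, -101, 0--0, 0-0-, 00--}
Coverage chart:
  m0: -0-0,0--0,0-0-,00--
  m1: 0-0-,00--
  m2: --10,-0-0,-01-,0--0,00--
  m3: -01-,00--
  m4: 0--0,0-0-
  m5: -101,0-0-
  m6: --10,0--0
  m8: -0-0 ←essential
  m10: --10,-0-0,-01-
  m11: -01- ←essential
  m13: -101 ←essential
  m14: --10 ←essential
Essential: --10, -0-0, -01-, -101

YES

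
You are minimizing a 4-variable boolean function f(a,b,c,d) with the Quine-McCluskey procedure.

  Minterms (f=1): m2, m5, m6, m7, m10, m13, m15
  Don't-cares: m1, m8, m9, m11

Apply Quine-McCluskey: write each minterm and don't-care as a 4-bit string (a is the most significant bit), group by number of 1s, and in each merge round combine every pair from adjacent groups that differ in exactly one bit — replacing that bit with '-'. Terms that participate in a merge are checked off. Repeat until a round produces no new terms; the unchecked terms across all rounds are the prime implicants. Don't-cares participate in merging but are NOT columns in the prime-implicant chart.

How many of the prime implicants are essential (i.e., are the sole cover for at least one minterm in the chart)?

size-2^0 implicants → 0001(✓)  0010(✓)  0101(✓)  0110(✓)  0111(✓)  1000(✓)  1001(✓)  1010(✓)  1011(✓)  1101(✓)  1111(✓)
size-2^1 implicants → -001(✓)  -010  -101(✓)  -111(✓)  0-01(✓)  0-10  01-1(✓)  011-  1-01(✓)  1-11(✓)  10-0(✓)  10-1(✓)  100-(✓)  101-(✓)  11-1(✓)
size-2^2 implicants → --01  -1-1  1--1  10--
Unchecked terms (primes): --01, -010, -1-1, 0-10, 011-, 1--1, 10--
Minterm coverage:
  m2 ⊆ -010,0-10
  m5 ⊆ --01,-1-1
  m6 ⊆ 0-10,011-
  m7 ⊆ -1-1,011-
  m10 ⊆ -010,10--
  m13 ⊆ --01,-1-1,1--1
  m15 ⊆ -1-1,1--1
(no essential prime implicants)

0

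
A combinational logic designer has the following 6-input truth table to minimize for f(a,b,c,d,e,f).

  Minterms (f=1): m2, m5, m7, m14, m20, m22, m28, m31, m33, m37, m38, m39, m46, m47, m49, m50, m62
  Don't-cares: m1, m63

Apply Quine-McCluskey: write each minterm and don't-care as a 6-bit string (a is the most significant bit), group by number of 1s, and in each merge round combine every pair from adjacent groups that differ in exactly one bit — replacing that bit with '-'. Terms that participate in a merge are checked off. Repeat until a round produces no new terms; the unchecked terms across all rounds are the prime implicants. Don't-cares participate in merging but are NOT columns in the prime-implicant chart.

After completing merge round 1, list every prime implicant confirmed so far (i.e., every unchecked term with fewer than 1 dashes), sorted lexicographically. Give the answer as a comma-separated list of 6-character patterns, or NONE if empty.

000010, 110010

size-2^0 implicants → 000001(✓)  000010  000101(✓)  000111(✓)  001110(✓)  010100(✓)  010110(✓)  011100(✓)  011111(✓)  100001(✓)  100101(✓)  100110(✓)  100111(✓)  101110(✓)  101111(✓)  110001(✓)  110010  111110(✓)  111111(✓)
size-2^1 implicants → -00001(✓)  -00101(✓)  -00111(✓)  -01110  -11111  000-01(✓)  0001-1(✓)  01-100  0101-0  1-0001  1-1110(✓)  1-1111(✓)  10-110(✓)  10-111(✓)  100-01(✓)  1001-1(✓)  10011-(✓)  10111-(✓)  11111-(✓)
size-2^2 implicants → -00-01  -001-1  1-111-  10-11-
Unchecked terms (primes): -00-01, -001-1, -01110, -11111, 000010, 01-100, 0101-0, 1-0001, 1-111-, 10-11-, 110010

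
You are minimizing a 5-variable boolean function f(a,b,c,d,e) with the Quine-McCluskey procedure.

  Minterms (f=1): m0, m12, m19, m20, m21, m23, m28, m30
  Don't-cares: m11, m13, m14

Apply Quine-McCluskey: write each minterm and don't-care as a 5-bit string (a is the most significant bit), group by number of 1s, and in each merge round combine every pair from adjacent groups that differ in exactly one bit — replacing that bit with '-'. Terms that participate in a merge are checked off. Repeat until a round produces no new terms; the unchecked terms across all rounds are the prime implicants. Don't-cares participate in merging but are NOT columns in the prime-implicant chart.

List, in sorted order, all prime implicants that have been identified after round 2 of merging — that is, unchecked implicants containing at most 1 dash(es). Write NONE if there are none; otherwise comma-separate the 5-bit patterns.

size-2^0 implicants → 00000  01011  01100(✓)  01101(✓)  01110(✓)  10011(✓)  10100(✓)  10101(✓)  10111(✓)  11100(✓)  11110(✓)
size-2^1 implicants → -1100(✓)  -1110(✓)  011-0(✓)  0110-  1-100  10-11  101-1  1010-  111-0(✓)
size-2^2 implicants → -11-0
Unchecked terms (primes): -11-0, 00000, 01011, 0110-, 1-100, 10-11, 101-1, 1010-

00000, 01011, 0110-, 1-100, 10-11, 101-1, 1010-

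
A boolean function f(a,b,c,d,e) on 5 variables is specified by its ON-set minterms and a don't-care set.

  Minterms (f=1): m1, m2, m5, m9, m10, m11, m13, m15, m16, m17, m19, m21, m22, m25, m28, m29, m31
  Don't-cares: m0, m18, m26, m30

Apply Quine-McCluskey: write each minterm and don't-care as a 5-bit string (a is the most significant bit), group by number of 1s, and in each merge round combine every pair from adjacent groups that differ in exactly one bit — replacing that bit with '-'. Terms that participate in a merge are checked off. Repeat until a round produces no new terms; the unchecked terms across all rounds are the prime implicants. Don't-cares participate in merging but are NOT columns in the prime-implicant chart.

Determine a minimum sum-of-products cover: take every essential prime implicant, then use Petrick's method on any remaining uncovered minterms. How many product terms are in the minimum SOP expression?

6

size-2^0 implicants → 00000(✓)  00001(✓)  00010(✓)  00101(✓)  01001(✓)  01010(✓)  01011(✓)  01101(✓)  01111(✓)  10000(✓)  10001(✓)  10010(✓)  10011(✓)  10101(✓)  10110(✓)  11001(✓)  11010(✓)  11100(✓)  11101(✓)  11110(✓)  11111(✓)
size-2^1 implicants → -0000(✓)  -0001(✓)  -0010(✓)  -0101(✓)  -1001(✓)  -1010(✓)  -1101(✓)  -1111(✓)  0-001(✓)  0-010(✓)  0-101(✓)  00-01(✓)  000-0(✓)  0000-(✓)  01-01(✓)  01-11(✓)  010-1(✓)  0101-  011-1(✓)  1-001(✓)  1-010(✓)  1-101(✓)  1-110(✓)  10-01(✓)  10-10(✓)  100-0(✓)  100-1(✓)  1000-(✓)  1001-(✓)  11-01(✓)  11-10(✓)  111-0(✓)  111-1(✓)  1110-(✓)  1111-(✓)
size-2^2 implicants → --001(✓)  --010  --101(✓)  -0-01(✓)  -00-0  -000-  -1-01(✓)  -11-1  0--01(✓)  01--1  1--01(✓)  1--10  100--  111--
size-2^3 implicants → ---01
Unchecked terms (primes): ---01, --010, -00-0, -000-, -11-1, 01--1, 0101-, 1--10, 100--, 111--
Minterm coverage:
  m1 ⊆ ---01,-000-
  m2 ⊆ --010,-00-0
  m5 ⊆ ---01 [E]
  m9 ⊆ ---01,01--1
  m10 ⊆ --010,0101-
  m11 ⊆ 01--1,0101-
  m13 ⊆ ---01,-11-1,01--1
  m15 ⊆ -11-1,01--1
  m16 ⊆ -00-0,-000-,100--
  m17 ⊆ ---01,-000-,100--
  m19 ⊆ 100-- [E]
  m21 ⊆ ---01 [E]
  m22 ⊆ 1--10 [E]
  m25 ⊆ ---01 [E]
  m28 ⊆ 111-- [E]
  m29 ⊆ ---01,-11-1,111--
  m31 ⊆ -11-1,111--
E = {---01, 1--10, 100--, 111--}
Petrick residual → --010, 01--1
Cover = d'e + c'de' + a'be + ade' + ab'c' + abc  |cover|=6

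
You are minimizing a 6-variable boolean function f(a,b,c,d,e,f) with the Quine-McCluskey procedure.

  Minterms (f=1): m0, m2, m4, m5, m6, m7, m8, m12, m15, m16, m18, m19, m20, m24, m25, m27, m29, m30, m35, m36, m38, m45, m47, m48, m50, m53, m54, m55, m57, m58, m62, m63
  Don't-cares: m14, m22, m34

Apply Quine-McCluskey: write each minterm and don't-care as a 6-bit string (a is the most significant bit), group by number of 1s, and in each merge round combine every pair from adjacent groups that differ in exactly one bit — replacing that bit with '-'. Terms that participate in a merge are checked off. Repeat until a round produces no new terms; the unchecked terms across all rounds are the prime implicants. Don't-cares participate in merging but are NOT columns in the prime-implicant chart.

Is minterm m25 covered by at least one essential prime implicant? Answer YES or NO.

YES

[col 0] 000000*, 000010*, 000100*, 000101*, 000110*, 000111*, 001000*, 001100*, 001110*, 001111*, 010000*, 010010*, 010011*, 010100*, 010110*, 011000*, 011001*, 011011*, 011101*, 011110*, 100010*, 100011*, 100100*, 100110*, 101101*, 101111*, 110000*, 110010*, 110101*, 110110*, 110111*, 111001*, 111010*, 111110*, 111111*
[col 1] -00010*, -00100*, -00110*, -01111, -10000*, -10010*, -10110*, -11001, -11110*, 0-0000*, 0-0010*, 0-0100*, 0-0110*, 0-1000*, 0-1110*, 00-000*, 00-100*, 00-110*, 00-111*, 000-00*, 000-10*, 0000-0*, 0001-0*, 0001-1*, 00010-*, 00011-*, 001-00*, 0011-0*, 00111-*, 01-000*, 01-011, 01-110*, 010-00*, 010-10*, 0100-0*, 01001-, 0101-0*, 011-01, 0110-1, 01100-, 1-0010*, 1-0110*, 1-1111, 100-10*, 10001-, 1001-0*, 1011-1, 11-010*, 11-110*, 11-111*, 110-10*, 1100-0*, 1101-1, 11011-*, 111-10*, 11111-*
[col 2] --0010*, --0110*, -00-10*, -001-0, -1-110, -10-10*, -100-0, 0--000, 0--110, 0-0-00*, 0-0-10*, 0-00-0*, 0-01-0*, 00--00, 00-1-0, 00-11-, 000--0*, 0001--, 010--0*, 1-0-10*, 11--10, 11-11-
[col 3] --0-10, 0-0--0
Prime implicants: --0-10, -001-0, -01111, -1-110, -100-0, -11001, 0--000, 0--110, 0-0--0, 00--00, 00-1-0, 00-11-, 0001--, 01-011, 01001-, 011-01, 0110-1, 01100-, 1-1111, 10001-, 1011-1, 11--10, 11-11-, 1101-1
PI chart (minterm → PIs covering it):
  0 | 0--000,0-0--0,00--00
  2 | --0-10,0-0--0
  4 | -001-0,0-0--0,00--00,00-1-0,0001--
  5 | 0001--  (sole → essential)
  6 | --0-10,-001-0,0--110,0-0--0,00-1-0,00-11-,0001--
  7 | 00-11-,0001--
  8 | 0--000,00--00
  12 | 00--00,00-1-0
  15 | -01111,00-11-
  16 | -100-0,0--000,0-0--0
  18 | --0-10,-100-0,0-0--0,01001-
  19 | 01-011,01001-
  20 | 0-0--0  (sole → essential)
  24 | 0--000,01100-
  25 | -11001,011-01,0110-1,01100-
  27 | 01-011,0110-1
  29 | 011-01  (sole → essential)
  30 | -1-110,0--110
  35 | 10001-  (sole → essential)
  36 | -001-0  (sole → essential)
  38 | --0-10,-001-0
  45 | 1011-1  (sole → essential)
  47 | -01111,1-1111,1011-1
  48 | -100-0  (sole → essential)
  50 | --0-10,-100-0,11--10
  53 | 1101-1  (sole → essential)
  54 | --0-10,-1-110,11--10,11-11-
  55 | 11-11-,1101-1
  57 | -11001  (sole → essential)
  58 | 11--10  (sole → essential)
  62 | -1-110,11--10,11-11-
  63 | 1-1111,11-11-
Essential prime implicants: -001-0, -100-0, -11001, 0-0--0, 0001--, 011-01, 10001-, 1011-1, 11--10, 1101-1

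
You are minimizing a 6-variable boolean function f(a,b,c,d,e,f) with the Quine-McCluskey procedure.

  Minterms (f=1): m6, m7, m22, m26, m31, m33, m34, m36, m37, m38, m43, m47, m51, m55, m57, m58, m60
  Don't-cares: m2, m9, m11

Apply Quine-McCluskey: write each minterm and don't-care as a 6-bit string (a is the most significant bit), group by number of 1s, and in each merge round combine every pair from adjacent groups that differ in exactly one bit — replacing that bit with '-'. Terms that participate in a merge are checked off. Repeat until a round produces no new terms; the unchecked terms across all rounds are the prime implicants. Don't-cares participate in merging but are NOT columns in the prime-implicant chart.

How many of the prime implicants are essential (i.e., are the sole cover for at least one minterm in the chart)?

size-2^0 implicants → 000010(✓)  000110(✓)  000111(✓)  001001(✓)  001011(✓)  010110(✓)  011010(✓)  011111  100001(✓)  100010(✓)  100100(✓)  100101(✓)  100110(✓)  101011(✓)  101111(✓)  110011(✓)  110111(✓)  111001  111010(✓)  111100
size-2^1 implicants → -00010(✓)  -00110(✓)  -01011  -11010  0-0110  000-10(✓)  00011-  0010-1  100-01  100-10(✓)  1001-0  10010-  101-11  110-11
size-2^2 implicants → -00-10
Unchecked terms (primes): -00-10, -01011, -11010, 0-0110, 00011-, 0010-1, 011111, 100-01, 1001-0, 10010-, 101-11, 110-11, 111001, 111100
Minterm coverage:
  m6 ⊆ -00-10,0-0110,00011-
  m7 ⊆ 00011- [E]
  m22 ⊆ 0-0110 [E]
  m26 ⊆ -11010 [E]
  m31 ⊆ 011111 [E]
  m33 ⊆ 100-01 [E]
  m34 ⊆ -00-10 [E]
  m36 ⊆ 1001-0,10010-
  m37 ⊆ 100-01,10010-
  m38 ⊆ -00-10,1001-0
  m43 ⊆ -01011,101-11
  m47 ⊆ 101-11 [E]
  m51 ⊆ 110-11 [E]
  m55 ⊆ 110-11 [E]
  m57 ⊆ 111001 [E]
  m58 ⊆ -11010 [E]
  m60 ⊆ 111100 [E]
E = {-00-10, -11010, 0-0110, 00011-, 011111, 100-01, 101-11, 110-11, 111001, 111100}

10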